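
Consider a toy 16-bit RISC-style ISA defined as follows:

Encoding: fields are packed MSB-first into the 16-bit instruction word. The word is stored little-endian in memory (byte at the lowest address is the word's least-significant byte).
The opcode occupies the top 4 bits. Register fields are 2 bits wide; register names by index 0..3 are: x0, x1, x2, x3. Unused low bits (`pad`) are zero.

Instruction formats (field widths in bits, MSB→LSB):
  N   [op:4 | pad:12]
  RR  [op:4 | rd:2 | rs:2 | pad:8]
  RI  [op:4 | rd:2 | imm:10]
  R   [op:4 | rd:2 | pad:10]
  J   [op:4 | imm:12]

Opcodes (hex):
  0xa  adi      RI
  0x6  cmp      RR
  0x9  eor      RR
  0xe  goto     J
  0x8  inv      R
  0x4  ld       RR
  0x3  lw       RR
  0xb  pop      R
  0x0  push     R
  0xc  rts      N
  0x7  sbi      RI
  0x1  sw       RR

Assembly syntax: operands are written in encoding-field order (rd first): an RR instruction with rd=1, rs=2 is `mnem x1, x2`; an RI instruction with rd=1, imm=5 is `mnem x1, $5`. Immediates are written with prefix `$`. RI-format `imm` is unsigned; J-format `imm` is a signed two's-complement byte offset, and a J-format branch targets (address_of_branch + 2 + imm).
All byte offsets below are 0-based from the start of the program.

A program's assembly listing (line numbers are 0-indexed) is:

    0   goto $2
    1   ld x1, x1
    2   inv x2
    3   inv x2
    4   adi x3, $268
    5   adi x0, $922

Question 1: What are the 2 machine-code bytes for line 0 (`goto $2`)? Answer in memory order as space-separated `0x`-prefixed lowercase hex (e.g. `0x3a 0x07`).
0x02 0xe0

0. goto fields op=0xe:4|imm=2:12 → word e002h → 02 e0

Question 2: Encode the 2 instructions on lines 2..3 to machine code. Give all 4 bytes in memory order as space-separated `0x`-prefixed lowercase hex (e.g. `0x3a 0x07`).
0x00 0x88 0x00 0x88

2. inv fields op=0x8:4|rd=2:2|pad=0:10 → word 8800h → 00 88
3. inv fields op=0x8:4|rd=2:2|pad=0:10 → word 8800h → 00 88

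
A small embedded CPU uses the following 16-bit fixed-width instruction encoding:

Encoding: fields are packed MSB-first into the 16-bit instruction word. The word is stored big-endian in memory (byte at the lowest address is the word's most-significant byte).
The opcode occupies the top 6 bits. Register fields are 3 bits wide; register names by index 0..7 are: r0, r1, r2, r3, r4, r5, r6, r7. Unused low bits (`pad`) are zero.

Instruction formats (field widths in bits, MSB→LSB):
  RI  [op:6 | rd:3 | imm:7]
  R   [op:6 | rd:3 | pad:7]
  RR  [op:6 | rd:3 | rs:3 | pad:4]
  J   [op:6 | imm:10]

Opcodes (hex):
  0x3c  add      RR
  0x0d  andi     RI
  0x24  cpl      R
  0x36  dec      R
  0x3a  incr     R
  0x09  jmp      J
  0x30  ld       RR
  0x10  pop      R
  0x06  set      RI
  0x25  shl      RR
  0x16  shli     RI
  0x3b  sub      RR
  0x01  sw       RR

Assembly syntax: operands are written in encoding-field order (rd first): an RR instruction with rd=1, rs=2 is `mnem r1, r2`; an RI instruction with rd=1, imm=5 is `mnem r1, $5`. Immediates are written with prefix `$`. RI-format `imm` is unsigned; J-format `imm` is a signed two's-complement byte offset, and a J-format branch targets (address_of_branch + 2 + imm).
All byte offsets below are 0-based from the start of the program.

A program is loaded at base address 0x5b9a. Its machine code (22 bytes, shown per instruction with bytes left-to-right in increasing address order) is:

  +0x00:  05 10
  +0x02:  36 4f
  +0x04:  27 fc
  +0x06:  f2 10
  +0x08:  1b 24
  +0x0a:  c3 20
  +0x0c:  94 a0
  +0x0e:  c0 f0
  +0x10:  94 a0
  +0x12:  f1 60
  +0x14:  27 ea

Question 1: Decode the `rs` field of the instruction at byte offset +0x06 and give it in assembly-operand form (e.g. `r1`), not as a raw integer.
+0x06: f2 10 ⇒ word 0xf210 (big)
  top 6b → 0x3c → add [RR]
  rd: (w>>7)&0x7=0x4 → r4
  rs: (w>>4)&0x7=0x1 → r1

r1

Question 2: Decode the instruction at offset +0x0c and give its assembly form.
+0x0c: 94 a0 ⇒ word 0x94a0 (big)
  top 6b → 0x25 → shl [RR]
  rd: (w>>7)&0x7=0x1 → r1
  rs: (w>>4)&0x7=0x2 → r2

shl r1, r2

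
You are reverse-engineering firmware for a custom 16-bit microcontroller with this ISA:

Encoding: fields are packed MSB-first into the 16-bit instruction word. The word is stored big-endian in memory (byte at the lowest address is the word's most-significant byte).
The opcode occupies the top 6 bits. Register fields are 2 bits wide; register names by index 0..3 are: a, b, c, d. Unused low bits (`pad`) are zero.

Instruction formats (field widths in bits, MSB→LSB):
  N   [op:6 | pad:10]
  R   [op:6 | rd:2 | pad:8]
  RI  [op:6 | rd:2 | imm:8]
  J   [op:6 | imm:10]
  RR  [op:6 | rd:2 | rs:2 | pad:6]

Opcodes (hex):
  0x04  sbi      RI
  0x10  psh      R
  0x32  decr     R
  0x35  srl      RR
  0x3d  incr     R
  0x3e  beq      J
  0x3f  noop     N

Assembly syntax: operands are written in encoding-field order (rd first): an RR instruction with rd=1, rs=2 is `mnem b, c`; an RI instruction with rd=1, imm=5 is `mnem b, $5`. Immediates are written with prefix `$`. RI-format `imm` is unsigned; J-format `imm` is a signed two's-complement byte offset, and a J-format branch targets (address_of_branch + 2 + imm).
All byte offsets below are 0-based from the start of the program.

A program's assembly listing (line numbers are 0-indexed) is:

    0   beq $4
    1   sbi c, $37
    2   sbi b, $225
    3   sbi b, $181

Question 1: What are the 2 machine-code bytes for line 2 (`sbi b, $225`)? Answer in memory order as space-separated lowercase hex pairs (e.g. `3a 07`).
11 e1

L2: sbi op=0x4:6|rd=1:2|imm=225:8 ⇒ 0x11e1 ⇒ big 11 e1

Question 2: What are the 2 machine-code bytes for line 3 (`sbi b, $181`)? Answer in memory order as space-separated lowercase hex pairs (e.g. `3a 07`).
line 3 (sbi): pack op=0x4:6|rd=1:2|imm=181:8 = 0x11b5; big→ 11 b5

11 b5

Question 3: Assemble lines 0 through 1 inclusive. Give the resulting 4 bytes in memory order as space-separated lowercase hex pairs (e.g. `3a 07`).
f8 04 12 25

0. beq fields op=0x3e:6|imm=4:10 → word f804h → f8 04
1. sbi fields op=0x4:6|rd=2:2|imm=37:8 → word 1225h → 12 25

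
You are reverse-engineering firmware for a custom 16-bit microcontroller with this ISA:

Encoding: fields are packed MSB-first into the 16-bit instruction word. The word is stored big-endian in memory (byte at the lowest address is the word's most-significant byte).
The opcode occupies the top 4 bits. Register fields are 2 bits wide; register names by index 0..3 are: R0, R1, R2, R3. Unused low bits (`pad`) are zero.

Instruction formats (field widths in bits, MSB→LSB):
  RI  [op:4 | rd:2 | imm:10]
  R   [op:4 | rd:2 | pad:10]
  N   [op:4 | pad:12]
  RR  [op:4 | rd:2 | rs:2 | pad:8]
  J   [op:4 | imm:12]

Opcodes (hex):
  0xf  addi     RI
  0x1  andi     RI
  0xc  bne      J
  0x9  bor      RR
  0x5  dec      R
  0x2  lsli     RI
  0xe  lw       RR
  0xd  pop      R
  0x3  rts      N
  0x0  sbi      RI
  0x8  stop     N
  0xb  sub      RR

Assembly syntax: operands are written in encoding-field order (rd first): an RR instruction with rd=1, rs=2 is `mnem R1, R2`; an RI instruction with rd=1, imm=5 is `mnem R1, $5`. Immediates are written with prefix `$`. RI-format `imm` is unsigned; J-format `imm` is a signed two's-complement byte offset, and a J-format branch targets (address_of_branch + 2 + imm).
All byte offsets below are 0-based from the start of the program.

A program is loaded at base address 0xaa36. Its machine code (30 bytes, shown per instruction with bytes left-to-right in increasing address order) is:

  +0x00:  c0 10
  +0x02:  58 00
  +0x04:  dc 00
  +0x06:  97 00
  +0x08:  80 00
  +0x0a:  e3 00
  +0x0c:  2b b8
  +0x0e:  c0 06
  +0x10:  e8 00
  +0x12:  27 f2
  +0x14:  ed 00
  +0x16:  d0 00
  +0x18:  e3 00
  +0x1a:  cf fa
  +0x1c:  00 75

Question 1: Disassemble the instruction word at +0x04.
pop R3

[04] dc 00 → 0xdc00
  top 4b → 0xd → pop [R]
  [11:10] rd=3 = R3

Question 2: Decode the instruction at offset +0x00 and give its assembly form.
[00] c0 10 → 0xc010
  top 4b → 0xc → bne [J]
  imm@[11:0]=0x10 ⇒ $16

bne $16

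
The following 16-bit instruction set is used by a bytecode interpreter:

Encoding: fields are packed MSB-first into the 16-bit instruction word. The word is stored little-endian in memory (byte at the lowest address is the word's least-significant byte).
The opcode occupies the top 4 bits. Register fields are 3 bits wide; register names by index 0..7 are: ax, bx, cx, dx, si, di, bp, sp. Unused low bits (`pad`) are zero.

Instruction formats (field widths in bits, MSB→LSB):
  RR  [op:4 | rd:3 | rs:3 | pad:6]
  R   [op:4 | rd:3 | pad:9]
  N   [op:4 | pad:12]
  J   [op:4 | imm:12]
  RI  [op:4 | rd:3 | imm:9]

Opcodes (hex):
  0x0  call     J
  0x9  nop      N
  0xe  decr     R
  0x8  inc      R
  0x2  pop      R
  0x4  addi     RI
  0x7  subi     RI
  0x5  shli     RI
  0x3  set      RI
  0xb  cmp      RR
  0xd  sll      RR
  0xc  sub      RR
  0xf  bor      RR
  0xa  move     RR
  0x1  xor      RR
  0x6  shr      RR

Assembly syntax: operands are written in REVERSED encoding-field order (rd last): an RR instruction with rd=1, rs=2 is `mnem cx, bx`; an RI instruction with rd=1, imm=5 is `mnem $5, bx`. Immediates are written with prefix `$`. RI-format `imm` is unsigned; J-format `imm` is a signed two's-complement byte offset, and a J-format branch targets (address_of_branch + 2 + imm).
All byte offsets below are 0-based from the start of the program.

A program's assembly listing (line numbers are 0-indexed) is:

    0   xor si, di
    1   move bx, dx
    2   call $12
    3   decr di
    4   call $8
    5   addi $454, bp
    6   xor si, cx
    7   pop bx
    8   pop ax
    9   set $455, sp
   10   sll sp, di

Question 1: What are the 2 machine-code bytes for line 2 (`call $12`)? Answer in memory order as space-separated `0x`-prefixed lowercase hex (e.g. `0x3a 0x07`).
L2: call op=0x0:4|imm=12:12 ⇒ 0x000c ⇒ little 0c 00

0x0c 0x00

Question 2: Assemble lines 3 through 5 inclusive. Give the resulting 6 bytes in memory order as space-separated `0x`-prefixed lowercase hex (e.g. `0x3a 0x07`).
0x00 0xea 0x08 0x00 0xc6 0x4d

L3: decr op=0xe:4|rd=5:3|pad=0:9 ⇒ 0xea00 ⇒ little 00 ea
L4: call op=0x0:4|imm=8:12 ⇒ 0x0008 ⇒ little 08 00
L5: addi op=0x4:4|rd=6:3|imm=454:9 ⇒ 0x4dc6 ⇒ little c6 4d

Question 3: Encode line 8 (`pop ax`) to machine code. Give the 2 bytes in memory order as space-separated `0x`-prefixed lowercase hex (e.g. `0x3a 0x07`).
line 8 (pop): pack op=0x2:4|rd=0:3|pad=0:9 = 0x2000; little→ 00 20

0x00 0x20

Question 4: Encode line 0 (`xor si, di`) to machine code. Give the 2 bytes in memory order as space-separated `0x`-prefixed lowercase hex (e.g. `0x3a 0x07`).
0x00 0x1b

L0: xor op=0x1:4|rd=5:3|rs=4:3|pad=0:6 ⇒ 0x1b00 ⇒ little 00 1b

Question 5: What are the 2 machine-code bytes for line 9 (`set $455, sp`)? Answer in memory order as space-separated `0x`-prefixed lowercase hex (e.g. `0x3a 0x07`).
9. set fields op=0x3:4|rd=7:3|imm=455:9 → word 3fc7h → c7 3f

0xc7 0x3f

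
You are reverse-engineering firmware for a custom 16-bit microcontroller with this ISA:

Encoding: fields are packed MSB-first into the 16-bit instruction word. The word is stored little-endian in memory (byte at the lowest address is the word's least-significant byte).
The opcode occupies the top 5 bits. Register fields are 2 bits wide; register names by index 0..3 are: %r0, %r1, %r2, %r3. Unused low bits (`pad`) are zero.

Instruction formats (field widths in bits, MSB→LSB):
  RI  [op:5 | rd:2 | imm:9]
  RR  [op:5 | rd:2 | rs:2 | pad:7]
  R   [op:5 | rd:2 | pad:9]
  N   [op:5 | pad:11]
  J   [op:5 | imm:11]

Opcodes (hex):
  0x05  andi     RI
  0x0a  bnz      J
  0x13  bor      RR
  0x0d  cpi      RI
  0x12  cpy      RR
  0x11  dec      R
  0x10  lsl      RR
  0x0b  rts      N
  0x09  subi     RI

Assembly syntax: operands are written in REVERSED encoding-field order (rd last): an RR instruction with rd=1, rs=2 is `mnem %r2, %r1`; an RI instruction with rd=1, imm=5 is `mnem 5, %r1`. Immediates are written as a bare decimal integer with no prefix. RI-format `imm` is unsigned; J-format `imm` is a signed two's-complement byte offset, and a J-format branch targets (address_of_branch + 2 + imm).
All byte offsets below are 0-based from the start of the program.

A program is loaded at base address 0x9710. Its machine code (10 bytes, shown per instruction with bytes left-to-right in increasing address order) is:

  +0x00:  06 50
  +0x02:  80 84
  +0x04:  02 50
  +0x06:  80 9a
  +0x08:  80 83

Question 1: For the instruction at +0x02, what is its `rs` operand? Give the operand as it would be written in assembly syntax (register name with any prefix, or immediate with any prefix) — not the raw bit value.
%r1

off 0x02: read 80 84 as little → 0x8480
  op=0x8480>>11=0x10 ⇒ lsl (RR)
  rd@[10:9]=0x2 ⇒ %r2
  rs@[8:7]=0x1 ⇒ %r1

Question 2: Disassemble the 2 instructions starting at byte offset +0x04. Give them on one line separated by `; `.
off 0x04: read 02 50 as little → 0x5002
  opcode bits[15:11]=0xa: bnz/J
  [10:0] imm=2 = 2
off 0x06: read 80 9a as little → 0x9a80
  opcode bits[15:11]=0x13: bor/RR
  [10:9] rd=1 = %r1
  [8:7] rs=1 = %r1

bnz 2; bor %r1, %r1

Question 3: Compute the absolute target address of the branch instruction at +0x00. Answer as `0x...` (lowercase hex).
[00] 06 50 → 0x5006
  op=0x5006>>11=0xa ⇒ bnz (J)
  imm: (w>>0)&0x7ff=0x6 → 6
  target = base 0x9710 + off 0x00 + 2 + imm 6 = 0x9718

0x9718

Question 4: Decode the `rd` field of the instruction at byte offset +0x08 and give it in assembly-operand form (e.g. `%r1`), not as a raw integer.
off 0x08: read 80 83 as little → 0x8380
  opcode bits[15:11]=0x10: lsl/RR
  rd: (w>>9)&0x3=0x1 → %r1
  rs: (w>>7)&0x3=0x3 → %r3

%r1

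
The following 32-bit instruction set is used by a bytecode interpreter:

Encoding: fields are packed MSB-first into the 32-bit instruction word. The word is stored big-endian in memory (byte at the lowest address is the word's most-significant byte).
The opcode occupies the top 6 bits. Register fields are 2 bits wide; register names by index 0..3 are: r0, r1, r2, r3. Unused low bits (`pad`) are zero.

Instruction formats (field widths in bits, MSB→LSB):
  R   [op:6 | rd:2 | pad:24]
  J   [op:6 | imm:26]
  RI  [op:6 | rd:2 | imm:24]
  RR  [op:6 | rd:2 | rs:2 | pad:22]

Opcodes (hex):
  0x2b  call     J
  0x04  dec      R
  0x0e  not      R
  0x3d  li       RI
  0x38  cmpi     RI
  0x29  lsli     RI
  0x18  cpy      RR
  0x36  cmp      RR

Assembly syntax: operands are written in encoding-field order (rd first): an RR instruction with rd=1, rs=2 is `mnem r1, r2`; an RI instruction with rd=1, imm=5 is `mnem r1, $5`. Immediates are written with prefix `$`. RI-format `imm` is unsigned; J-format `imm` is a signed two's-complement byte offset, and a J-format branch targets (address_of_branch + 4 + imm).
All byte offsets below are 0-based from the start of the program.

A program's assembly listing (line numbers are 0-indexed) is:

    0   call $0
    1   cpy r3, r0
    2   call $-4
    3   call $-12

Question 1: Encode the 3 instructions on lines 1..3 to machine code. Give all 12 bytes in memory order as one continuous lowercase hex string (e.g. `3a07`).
63000000affffffcaffffff4

L1: cpy op=0x18:6|rd=3:2|rs=0:2|pad=0:22 ⇒ 0x63000000 ⇒ big 63 00 00 00
L2: call op=0x2b:6|imm=-4:26 ⇒ 0xaffffffc ⇒ big af ff ff fc
L3: call op=0x2b:6|imm=-12:26 ⇒ 0xaffffff4 ⇒ big af ff ff f4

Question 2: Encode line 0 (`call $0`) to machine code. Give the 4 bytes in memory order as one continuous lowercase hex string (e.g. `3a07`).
ac000000

0. call fields op=0x2b:6|imm=0:26 → word ac000000h → ac 00 00 00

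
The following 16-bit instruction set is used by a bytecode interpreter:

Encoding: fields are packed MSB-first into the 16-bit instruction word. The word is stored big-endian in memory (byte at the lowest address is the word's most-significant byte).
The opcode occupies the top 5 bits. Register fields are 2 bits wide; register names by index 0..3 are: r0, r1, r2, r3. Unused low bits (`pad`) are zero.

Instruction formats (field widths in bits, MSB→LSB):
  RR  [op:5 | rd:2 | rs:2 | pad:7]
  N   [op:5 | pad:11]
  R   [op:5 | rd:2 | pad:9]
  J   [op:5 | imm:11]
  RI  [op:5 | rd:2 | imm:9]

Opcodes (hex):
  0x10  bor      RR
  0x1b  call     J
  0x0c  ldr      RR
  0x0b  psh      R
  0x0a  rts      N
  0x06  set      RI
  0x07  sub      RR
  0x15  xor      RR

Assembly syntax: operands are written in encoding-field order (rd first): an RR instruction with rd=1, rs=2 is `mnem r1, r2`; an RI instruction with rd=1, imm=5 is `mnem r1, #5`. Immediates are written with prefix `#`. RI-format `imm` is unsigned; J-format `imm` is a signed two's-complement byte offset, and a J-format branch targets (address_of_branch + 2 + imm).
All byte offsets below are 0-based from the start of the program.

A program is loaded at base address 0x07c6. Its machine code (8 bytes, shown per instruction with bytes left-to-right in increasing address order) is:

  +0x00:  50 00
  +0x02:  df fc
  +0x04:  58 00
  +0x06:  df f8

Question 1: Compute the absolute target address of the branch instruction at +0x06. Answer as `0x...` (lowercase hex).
0x07c6

@+06  big-endian(df f8) = 0xdff8
  op=0xdff8>>11=0x1b ⇒ call (J)
  [10:0] imm=2040 (s11→-8) = #-8
  target = base 0x07c6 + off 0x06 + 2 + imm -8 = 0x07c6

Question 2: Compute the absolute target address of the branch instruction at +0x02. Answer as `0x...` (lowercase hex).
+0x02: df fc ⇒ word 0xdffc (big)
  op=0xdffc>>11=0x1b ⇒ call (J)
  imm@[10:0]=0x7fc (s11→-4) ⇒ #-4
  target = base 0x07c6 + off 0x02 + 2 + imm -4 = 0x07c6

0x07c6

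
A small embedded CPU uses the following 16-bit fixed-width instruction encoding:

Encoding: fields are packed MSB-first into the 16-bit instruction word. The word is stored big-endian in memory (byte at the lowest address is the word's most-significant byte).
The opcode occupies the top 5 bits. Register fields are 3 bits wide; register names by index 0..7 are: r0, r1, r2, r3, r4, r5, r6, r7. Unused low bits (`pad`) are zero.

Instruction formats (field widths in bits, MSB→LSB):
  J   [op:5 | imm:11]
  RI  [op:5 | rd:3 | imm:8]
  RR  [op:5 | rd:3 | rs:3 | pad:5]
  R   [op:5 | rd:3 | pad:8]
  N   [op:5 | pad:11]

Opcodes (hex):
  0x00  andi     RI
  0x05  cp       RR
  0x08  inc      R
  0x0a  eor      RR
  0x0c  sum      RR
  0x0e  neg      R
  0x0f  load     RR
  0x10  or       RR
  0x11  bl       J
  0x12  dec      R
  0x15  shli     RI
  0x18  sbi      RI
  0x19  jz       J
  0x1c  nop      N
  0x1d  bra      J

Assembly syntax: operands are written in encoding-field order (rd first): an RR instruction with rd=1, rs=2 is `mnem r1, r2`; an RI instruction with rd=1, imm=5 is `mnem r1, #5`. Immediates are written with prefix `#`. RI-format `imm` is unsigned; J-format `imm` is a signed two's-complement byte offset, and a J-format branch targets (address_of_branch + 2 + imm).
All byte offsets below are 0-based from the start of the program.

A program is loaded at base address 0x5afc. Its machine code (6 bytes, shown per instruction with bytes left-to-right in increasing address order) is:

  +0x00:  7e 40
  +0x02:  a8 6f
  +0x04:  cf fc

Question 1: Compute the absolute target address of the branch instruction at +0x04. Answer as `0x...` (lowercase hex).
0x5afe

[04] cf fc → 0xcffc
  op=0xcffc>>11=0x19 ⇒ jz (J)
  [10:0] imm=2044 (s11→-4) = #-4
  target = base 0x5afc + off 0x04 + 2 + imm -4 = 0x5afe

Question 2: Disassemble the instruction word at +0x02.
@+02  big-endian(a8 6f) = 0xa86f
  top 5b → 0x15 → shli [RI]
  [10:8] rd=0 = r0
  [7:0] imm=111 = #111

shli r0, #111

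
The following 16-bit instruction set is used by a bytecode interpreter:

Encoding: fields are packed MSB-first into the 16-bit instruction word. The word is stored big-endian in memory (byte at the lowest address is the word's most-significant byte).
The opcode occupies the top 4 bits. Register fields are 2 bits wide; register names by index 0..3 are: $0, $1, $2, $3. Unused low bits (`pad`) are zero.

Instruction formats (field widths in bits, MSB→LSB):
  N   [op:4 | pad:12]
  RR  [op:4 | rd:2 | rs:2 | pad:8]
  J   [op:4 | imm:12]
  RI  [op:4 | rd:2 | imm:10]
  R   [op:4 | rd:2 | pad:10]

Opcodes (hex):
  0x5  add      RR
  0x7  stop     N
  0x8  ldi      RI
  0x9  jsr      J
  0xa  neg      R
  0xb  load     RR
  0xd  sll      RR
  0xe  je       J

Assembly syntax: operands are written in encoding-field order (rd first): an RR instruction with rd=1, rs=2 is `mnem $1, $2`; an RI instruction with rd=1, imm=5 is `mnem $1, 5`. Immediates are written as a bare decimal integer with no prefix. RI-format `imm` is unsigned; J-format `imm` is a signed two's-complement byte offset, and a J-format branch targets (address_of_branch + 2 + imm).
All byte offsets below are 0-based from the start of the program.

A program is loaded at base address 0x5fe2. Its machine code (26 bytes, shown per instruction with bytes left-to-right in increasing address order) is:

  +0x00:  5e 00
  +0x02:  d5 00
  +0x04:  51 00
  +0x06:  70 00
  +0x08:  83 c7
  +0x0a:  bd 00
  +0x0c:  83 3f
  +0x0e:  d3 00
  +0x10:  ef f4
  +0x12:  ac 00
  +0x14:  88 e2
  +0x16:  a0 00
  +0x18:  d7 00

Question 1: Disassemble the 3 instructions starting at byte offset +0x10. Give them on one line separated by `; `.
je -12; neg $3; ldi $2, 226

@+10  big-endian(ef f4) = 0xeff4
  opcode bits[15:12]=0xe: je/J
  imm@[11:0]=0xff4 (s12→-12) ⇒ -12
@+12  big-endian(ac 00) = 0xac00
  opcode bits[15:12]=0xa: neg/R
  rd@[11:10]=0x3 ⇒ $3
@+14  big-endian(88 e2) = 0x88e2
  opcode bits[15:12]=0x8: ldi/RI
  rd@[11:10]=0x2 ⇒ $2
  imm@[9:0]=0xe2 ⇒ 226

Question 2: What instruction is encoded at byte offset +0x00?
add $3, $2

@+00  big-endian(5e 00) = 0x5e00
  top 4b → 0x5 → add [RR]
  rd@[11:10]=0x3 ⇒ $3
  rs@[9:8]=0x2 ⇒ $2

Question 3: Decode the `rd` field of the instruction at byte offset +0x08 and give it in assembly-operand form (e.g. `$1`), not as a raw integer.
+0x08: 83 c7 ⇒ word 0x83c7 (big)
  op=0x83c7>>12=0x8 ⇒ ldi (RI)
  rd@[11:10]=0x0 ⇒ $0
  imm@[9:0]=0x3c7 ⇒ 967

$0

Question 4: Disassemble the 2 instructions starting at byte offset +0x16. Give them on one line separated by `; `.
neg $0; sll $1, $3

+0x16: a0 00 ⇒ word 0xa000 (big)
  op=0xa000>>12=0xa ⇒ neg (R)
  rd@[11:10]=0x0 ⇒ $0
+0x18: d7 00 ⇒ word 0xd700 (big)
  op=0xd700>>12=0xd ⇒ sll (RR)
  rd@[11:10]=0x1 ⇒ $1
  rs@[9:8]=0x3 ⇒ $3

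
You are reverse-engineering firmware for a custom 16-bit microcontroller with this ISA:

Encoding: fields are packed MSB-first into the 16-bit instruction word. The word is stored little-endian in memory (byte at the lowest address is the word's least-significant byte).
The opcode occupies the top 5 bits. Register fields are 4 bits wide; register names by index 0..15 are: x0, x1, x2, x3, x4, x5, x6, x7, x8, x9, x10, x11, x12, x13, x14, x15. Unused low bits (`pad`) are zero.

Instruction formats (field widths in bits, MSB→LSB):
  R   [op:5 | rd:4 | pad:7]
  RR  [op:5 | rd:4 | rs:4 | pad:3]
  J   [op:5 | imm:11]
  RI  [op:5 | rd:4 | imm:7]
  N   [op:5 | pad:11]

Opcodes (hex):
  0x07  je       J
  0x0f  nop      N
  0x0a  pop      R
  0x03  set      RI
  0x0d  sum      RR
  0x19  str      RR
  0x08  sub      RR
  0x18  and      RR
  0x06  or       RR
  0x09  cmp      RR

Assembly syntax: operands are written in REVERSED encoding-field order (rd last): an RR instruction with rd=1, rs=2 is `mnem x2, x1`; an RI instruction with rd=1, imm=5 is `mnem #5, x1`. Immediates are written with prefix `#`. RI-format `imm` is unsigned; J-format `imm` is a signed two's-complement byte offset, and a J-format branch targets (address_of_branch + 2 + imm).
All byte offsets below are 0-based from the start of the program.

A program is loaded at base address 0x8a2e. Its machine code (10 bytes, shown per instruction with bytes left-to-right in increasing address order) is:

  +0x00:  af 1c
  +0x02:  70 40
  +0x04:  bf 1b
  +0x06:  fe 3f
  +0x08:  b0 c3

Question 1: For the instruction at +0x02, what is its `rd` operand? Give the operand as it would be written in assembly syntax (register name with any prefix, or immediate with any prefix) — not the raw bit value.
x0

off 0x02: read 70 40 as little → 0x4070
  op=0x4070>>11=0x8 ⇒ sub (RR)
  rd@[10:7]=0x0 ⇒ x0
  rs@[6:3]=0xe ⇒ x14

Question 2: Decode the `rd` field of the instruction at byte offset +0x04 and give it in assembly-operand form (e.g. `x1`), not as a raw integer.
off 0x04: read bf 1b as little → 0x1bbf
  op=0x1bbf>>11=0x3 ⇒ set (RI)
  rd@[10:7]=0x7 ⇒ x7
  imm@[6:0]=0x3f ⇒ #63

x7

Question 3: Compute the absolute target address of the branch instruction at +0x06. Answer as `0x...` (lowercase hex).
0x8a34

@+06  little-endian(fe 3f) = 0x3ffe
  op=0x3ffe>>11=0x7 ⇒ je (J)
  imm: (w>>0)&0x7ff=0x7fe (s11→-2) → #-2
  target = base 0x8a2e + off 0x06 + 2 + imm -2 = 0x8a34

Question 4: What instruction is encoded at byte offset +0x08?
@+08  little-endian(b0 c3) = 0xc3b0
  opcode bits[15:11]=0x18: and/RR
  rd: (w>>7)&0xf=0x7 → x7
  rs: (w>>3)&0xf=0x6 → x6

and x6, x7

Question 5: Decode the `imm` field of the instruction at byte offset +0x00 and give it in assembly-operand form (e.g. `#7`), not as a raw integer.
#47

+0x00: af 1c ⇒ word 0x1caf (little)
  top 5b → 0x3 → set [RI]
  rd: (w>>7)&0xf=0x9 → x9
  imm: (w>>0)&0x7f=0x2f → #47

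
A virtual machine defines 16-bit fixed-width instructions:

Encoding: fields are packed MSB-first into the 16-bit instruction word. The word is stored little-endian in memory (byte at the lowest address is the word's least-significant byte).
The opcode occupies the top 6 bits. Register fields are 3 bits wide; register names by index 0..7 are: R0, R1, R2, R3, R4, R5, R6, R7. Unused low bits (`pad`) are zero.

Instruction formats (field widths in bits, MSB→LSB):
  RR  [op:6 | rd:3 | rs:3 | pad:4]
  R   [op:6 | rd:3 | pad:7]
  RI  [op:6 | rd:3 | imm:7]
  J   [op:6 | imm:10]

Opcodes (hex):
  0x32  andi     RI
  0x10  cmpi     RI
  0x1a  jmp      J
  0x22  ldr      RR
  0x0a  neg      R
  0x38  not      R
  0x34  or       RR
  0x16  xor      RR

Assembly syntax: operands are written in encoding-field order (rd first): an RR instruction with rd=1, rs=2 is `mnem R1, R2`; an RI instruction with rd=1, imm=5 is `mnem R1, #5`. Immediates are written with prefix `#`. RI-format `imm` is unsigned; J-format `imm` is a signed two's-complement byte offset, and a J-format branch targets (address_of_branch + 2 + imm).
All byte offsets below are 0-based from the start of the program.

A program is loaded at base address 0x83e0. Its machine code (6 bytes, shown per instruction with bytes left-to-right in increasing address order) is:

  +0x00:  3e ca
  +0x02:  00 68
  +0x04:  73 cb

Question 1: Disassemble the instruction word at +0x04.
andi R6, #115

[04] 73 cb → 0xcb73
  op=0xcb73>>10=0x32 ⇒ andi (RI)
  [9:7] rd=6 = R6
  [6:0] imm=115 = #115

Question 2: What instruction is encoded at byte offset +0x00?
@+00  little-endian(3e ca) = 0xca3e
  opcode bits[15:10]=0x32: andi/RI
  [9:7] rd=4 = R4
  [6:0] imm=62 = #62

andi R4, #62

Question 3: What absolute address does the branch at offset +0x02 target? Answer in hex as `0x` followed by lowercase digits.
0x83e4

@+02  little-endian(00 68) = 0x6800
  op=0x6800>>10=0x1a ⇒ jmp (J)
  imm: (w>>0)&0x3ff=0x0 → #0
  target = base 0x83e0 + off 0x02 + 2 + imm 0 = 0x83e4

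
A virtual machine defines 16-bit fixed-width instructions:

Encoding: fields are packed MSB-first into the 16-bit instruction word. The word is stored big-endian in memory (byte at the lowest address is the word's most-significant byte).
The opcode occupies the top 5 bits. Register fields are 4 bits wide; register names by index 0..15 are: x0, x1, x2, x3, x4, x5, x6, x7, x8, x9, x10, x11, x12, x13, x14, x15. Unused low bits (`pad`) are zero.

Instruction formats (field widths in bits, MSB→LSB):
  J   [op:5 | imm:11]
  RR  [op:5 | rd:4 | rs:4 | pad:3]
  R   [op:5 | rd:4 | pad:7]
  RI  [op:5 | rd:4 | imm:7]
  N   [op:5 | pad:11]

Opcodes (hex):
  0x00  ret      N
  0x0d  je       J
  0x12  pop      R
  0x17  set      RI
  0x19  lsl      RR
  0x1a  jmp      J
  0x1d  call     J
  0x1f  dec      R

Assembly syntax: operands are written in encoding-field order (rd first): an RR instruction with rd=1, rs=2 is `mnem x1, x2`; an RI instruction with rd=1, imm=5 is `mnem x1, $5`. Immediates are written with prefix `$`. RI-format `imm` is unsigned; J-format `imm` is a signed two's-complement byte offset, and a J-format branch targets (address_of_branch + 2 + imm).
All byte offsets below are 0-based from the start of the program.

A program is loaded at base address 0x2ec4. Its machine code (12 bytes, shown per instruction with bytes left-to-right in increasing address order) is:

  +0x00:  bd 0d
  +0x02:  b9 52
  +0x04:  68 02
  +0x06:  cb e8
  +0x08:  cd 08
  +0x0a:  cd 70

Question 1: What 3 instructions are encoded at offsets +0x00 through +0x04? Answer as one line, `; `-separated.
@+00  big-endian(bd 0d) = 0xbd0d
  op=0xbd0d>>11=0x17 ⇒ set (RI)
  [10:7] rd=10 = x10
  [6:0] imm=13 = $13
@+02  big-endian(b9 52) = 0xb952
  op=0xb952>>11=0x17 ⇒ set (RI)
  [10:7] rd=2 = x2
  [6:0] imm=82 = $82
@+04  big-endian(68 02) = 0x6802
  op=0x6802>>11=0xd ⇒ je (J)
  [10:0] imm=2 = $2

set x10, $13; set x2, $82; je $2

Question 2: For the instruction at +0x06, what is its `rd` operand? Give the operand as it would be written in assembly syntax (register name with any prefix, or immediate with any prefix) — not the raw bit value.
x7

off 0x06: read cb e8 as big → 0xcbe8
  op=0xcbe8>>11=0x19 ⇒ lsl (RR)
  rd@[10:7]=0x7 ⇒ x7
  rs@[6:3]=0xd ⇒ x13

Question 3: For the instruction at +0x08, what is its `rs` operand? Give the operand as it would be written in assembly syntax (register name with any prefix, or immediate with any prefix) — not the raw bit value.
x1

[08] cd 08 → 0xcd08
  top 5b → 0x19 → lsl [RR]
  rd: (w>>7)&0xf=0xa → x10
  rs: (w>>3)&0xf=0x1 → x1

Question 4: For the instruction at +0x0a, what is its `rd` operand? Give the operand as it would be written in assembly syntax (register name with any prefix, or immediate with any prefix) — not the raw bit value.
@+0a  big-endian(cd 70) = 0xcd70
  top 5b → 0x19 → lsl [RR]
  rd: (w>>7)&0xf=0xa → x10
  rs: (w>>3)&0xf=0xe → x14

x10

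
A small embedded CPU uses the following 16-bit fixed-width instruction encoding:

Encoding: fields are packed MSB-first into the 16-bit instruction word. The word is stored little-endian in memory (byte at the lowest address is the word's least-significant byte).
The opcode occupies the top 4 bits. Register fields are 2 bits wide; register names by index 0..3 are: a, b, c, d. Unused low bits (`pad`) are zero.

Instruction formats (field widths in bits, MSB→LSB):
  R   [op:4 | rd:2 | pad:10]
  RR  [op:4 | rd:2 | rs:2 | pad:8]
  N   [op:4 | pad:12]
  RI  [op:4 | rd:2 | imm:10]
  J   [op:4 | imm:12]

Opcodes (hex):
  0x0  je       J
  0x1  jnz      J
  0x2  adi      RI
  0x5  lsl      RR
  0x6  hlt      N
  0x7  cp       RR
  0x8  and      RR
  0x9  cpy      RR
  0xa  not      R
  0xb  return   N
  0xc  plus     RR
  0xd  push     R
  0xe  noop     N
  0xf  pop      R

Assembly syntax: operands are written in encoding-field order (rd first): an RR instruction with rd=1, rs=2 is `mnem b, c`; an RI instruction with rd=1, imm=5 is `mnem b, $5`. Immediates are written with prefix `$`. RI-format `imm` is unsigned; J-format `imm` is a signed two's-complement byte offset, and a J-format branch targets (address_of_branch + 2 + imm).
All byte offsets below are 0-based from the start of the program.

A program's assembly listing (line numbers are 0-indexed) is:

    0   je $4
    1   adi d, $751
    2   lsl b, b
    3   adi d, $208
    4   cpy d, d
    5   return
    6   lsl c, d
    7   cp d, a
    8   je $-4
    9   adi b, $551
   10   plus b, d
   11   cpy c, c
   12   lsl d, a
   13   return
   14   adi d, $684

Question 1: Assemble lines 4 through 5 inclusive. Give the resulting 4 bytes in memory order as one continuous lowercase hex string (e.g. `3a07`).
L4: cpy op=0x9:4|rd=3:2|rs=3:2|pad=0:8 ⇒ 0x9f00 ⇒ little 00 9f
L5: return op=0xb:4|pad=0:12 ⇒ 0xb000 ⇒ little 00 b0

009f00b0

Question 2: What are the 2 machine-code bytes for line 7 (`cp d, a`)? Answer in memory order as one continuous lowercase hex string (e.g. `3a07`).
L7: cp op=0x7:4|rd=3:2|rs=0:2|pad=0:8 ⇒ 0x7c00 ⇒ little 00 7c

007c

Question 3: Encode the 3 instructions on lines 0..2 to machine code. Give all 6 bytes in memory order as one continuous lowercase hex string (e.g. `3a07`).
line 0 (je): pack op=0x0:4|imm=4:12 = 0x0004; little→ 04 00
line 1 (adi): pack op=0x2:4|rd=3:2|imm=751:10 = 0x2eef; little→ ef 2e
line 2 (lsl): pack op=0x5:4|rd=1:2|rs=1:2|pad=0:8 = 0x5500; little→ 00 55

0400ef2e0055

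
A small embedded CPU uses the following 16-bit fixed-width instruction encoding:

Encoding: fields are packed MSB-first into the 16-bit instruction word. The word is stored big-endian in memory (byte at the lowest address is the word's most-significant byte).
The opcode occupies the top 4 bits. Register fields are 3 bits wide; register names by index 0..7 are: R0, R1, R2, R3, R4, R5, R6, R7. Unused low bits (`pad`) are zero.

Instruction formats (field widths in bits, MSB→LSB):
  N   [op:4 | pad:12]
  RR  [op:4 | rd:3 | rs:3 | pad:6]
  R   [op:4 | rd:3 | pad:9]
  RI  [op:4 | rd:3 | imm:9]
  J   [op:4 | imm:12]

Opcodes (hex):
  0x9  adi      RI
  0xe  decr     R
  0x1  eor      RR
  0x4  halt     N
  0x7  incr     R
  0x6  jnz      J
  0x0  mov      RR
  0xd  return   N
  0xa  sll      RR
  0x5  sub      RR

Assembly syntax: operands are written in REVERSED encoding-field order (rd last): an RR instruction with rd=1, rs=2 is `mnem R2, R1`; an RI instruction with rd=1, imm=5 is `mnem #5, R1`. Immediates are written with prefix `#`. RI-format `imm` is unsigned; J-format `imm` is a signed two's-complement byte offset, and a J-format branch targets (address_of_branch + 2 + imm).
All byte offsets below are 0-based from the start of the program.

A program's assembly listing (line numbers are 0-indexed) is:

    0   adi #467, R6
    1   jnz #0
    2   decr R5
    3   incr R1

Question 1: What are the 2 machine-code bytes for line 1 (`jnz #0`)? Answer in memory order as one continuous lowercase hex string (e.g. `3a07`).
6000

1. jnz fields op=0x6:4|imm=0:12 → word 6000h → 60 00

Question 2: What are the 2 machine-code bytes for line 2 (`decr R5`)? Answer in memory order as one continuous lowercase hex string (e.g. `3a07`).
ea00

L2: decr op=0xe:4|rd=5:3|pad=0:9 ⇒ 0xea00 ⇒ big ea 00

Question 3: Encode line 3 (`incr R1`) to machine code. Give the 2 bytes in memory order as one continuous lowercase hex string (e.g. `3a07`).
7200

3. incr fields op=0x7:4|rd=1:3|pad=0:9 → word 7200h → 72 00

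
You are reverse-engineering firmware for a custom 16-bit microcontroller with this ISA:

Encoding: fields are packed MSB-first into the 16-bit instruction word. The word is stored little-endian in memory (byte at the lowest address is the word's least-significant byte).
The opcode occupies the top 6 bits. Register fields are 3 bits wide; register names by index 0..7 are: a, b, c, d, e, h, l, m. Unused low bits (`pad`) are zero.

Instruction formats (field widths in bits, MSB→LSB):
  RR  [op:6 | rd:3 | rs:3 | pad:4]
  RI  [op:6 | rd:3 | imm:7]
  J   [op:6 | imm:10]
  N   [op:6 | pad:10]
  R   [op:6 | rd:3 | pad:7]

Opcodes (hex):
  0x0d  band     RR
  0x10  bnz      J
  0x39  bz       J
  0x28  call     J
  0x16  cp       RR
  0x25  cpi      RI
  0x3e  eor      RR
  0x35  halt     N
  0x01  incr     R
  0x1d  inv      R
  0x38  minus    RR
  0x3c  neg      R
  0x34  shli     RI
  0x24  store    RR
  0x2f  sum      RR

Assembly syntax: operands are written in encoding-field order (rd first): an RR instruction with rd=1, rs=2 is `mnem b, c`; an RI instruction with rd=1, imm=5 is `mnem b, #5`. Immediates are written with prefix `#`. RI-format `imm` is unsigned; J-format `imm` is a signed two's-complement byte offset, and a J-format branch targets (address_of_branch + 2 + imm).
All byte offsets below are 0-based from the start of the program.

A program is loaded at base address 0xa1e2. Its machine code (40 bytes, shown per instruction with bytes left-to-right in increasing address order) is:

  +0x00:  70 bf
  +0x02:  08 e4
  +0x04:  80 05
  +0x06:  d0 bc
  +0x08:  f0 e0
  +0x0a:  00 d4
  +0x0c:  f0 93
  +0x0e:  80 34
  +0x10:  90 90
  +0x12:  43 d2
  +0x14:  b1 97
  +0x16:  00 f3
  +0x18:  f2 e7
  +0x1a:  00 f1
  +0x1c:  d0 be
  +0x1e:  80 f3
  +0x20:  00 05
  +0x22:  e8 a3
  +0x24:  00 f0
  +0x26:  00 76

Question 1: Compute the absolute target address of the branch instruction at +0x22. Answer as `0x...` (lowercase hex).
0xa1ee

off 0x22: read e8 a3 as little → 0xa3e8
  top 6b → 0x28 → call [J]
  imm@[9:0]=0x3e8 (s10→-24) ⇒ #-24
  target = base 0xa1e2 + off 0x22 + 2 + imm -24 = 0xa1ee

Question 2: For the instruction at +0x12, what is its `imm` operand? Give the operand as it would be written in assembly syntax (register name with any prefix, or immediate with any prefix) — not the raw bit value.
[12] 43 d2 → 0xd243
  top 6b → 0x34 → shli [RI]
  [9:7] rd=4 = e
  [6:0] imm=67 = #67

#67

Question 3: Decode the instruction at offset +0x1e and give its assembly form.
off 0x1e: read 80 f3 as little → 0xf380
  op=0xf380>>10=0x3c ⇒ neg (R)
  rd: (w>>7)&0x7=0x7 → m

neg m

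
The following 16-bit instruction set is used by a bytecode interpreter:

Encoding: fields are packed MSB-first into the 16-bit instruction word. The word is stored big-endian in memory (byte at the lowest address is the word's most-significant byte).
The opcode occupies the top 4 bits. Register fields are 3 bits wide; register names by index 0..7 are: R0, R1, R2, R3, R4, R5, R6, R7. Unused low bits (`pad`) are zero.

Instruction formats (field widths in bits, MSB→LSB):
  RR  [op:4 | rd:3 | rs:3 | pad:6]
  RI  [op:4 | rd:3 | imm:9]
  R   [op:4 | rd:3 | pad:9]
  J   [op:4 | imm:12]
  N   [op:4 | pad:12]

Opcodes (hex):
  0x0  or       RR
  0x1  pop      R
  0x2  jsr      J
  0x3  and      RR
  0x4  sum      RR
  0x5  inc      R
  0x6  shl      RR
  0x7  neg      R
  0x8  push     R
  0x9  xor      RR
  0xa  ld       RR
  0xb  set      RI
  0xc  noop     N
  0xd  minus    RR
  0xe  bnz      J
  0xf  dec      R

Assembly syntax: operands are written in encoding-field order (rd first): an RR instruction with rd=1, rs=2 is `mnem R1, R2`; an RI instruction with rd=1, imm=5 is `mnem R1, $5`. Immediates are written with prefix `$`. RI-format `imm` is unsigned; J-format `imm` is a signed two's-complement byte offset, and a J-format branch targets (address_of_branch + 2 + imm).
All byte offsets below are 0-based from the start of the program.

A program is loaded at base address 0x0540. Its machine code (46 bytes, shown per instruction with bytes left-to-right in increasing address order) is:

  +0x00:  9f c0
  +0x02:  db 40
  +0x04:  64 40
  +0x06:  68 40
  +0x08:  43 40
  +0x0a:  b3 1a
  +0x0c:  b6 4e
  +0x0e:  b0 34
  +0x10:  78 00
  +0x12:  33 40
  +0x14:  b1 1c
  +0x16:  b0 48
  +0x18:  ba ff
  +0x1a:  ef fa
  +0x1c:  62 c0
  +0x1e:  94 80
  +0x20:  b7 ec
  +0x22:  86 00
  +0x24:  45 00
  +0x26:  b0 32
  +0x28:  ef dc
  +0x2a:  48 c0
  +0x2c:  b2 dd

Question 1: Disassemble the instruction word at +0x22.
@+22  big-endian(86 00) = 0x8600
  op=0x8600>>12=0x8 ⇒ push (R)
  rd@[11:9]=0x3 ⇒ R3

push R3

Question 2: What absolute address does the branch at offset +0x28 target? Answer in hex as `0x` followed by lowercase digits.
0x0546

[28] ef dc → 0xefdc
  opcode bits[15:12]=0xe: bnz/J
  [11:0] imm=4060 (s12→-36) = $-36
  target = base 0x0540 + off 0x28 + 2 + imm -36 = 0x0546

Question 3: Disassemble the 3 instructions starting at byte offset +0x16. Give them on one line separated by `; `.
@+16  big-endian(b0 48) = 0xb048
  top 4b → 0xb → set [RI]
  rd@[11:9]=0x0 ⇒ R0
  imm@[8:0]=0x48 ⇒ $72
@+18  big-endian(ba ff) = 0xbaff
  top 4b → 0xb → set [RI]
  rd@[11:9]=0x5 ⇒ R5
  imm@[8:0]=0xff ⇒ $255
@+1a  big-endian(ef fa) = 0xeffa
  top 4b → 0xe → bnz [J]
  imm@[11:0]=0xffa (s12→-6) ⇒ $-6

set R0, $72; set R5, $255; bnz $-6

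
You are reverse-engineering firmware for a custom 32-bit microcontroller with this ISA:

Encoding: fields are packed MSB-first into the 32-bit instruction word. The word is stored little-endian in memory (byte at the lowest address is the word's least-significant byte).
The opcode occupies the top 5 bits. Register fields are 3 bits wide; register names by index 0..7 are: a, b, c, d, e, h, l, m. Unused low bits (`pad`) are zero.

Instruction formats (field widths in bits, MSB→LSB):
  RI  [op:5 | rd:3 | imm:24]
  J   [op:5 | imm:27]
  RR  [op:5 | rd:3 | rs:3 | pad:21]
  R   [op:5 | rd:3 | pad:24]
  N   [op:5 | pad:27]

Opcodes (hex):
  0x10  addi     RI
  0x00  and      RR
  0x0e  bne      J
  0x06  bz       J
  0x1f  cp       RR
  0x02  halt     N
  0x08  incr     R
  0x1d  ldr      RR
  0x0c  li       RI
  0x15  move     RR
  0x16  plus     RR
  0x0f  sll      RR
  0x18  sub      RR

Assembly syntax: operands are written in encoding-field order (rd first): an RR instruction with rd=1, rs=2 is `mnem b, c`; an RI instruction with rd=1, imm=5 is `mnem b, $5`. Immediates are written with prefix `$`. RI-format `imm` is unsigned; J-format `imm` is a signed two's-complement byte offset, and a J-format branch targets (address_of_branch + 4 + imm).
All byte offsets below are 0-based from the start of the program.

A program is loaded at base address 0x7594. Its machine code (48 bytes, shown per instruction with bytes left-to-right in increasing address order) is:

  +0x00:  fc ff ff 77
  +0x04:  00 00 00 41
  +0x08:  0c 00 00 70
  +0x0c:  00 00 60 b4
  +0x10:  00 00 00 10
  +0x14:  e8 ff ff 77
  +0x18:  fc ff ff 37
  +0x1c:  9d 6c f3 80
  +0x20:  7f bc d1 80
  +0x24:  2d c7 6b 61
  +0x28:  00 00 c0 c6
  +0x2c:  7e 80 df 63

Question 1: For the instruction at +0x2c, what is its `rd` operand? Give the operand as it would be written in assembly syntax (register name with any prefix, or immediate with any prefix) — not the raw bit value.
@+2c  little-endian(7e 80 df 63) = 0x63df807e
  op=0x63df807e>>27=0xc ⇒ li (RI)
  rd: (w>>24)&0x7=0x3 → d
  imm: (w>>0)&0xffffff=0xdf807e → $14647422

d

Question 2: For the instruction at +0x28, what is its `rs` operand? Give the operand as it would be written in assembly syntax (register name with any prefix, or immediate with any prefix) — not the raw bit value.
off 0x28: read 00 00 c0 c6 as little → 0xc6c00000
  opcode bits[31:27]=0x18: sub/RR
  rd: (w>>24)&0x7=0x6 → l
  rs: (w>>21)&0x7=0x6 → l

l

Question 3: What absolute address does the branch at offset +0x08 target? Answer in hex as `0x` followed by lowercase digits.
off 0x08: read 0c 00 00 70 as little → 0x7000000c
  opcode bits[31:27]=0xe: bne/J
  imm: (w>>0)&0x7ffffff=0xc → $12
  target = base 0x7594 + off 0x08 + 4 + imm 12 = 0x75ac

0x75ac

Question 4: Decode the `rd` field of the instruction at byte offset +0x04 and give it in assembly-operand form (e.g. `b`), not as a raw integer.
b

@+04  little-endian(00 00 00 41) = 0x41000000
  top 5b → 0x8 → incr [R]
  [26:24] rd=1 = b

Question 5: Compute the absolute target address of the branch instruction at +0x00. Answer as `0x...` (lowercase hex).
0x7594

[00] fc ff ff 77 → 0x77fffffc
  opcode bits[31:27]=0xe: bne/J
  imm: (w>>0)&0x7ffffff=0x7fffffc (s27→-4) → $-4
  target = base 0x7594 + off 0x00 + 4 + imm -4 = 0x7594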